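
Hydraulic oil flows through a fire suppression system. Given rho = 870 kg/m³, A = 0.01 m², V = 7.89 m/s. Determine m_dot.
Formula: \dot{m} = \rho A V
m_dot = 870·0.01·7.89 = 68.64 kg/s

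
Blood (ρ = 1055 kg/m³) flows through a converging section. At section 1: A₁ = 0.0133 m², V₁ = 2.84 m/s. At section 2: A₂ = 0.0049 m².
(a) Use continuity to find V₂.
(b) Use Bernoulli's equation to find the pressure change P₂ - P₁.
(a) Continuity: A₁V₁=A₂V₂ -> V₂=A₁V₁/A₂=0.0133*2.84/0.0049=7.71 m/s
(b) Bernoulli: P₂-P₁=0.5*rho*(V₁^2-V₂^2)/1000=0.5*1055*(2.84^2-7.71^2)/1000=-27.1 kPa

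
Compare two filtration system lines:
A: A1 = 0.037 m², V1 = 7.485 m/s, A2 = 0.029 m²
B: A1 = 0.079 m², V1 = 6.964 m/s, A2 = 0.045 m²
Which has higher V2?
V2(A) = 9.55 m/s, V2(B) = 12.23 m/s. Answer: B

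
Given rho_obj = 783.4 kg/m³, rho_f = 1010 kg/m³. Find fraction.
Formula: f_{sub} = \frac{\rho_{obj}}{\rho_f}
fraction = 783.4/1010 = 0.7756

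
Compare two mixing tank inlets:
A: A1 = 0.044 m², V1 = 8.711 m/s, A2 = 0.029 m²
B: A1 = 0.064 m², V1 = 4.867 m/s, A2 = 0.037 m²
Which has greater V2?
V2(A) = 13.22 m/s, V2(B) = 8.419 m/s. Answer: A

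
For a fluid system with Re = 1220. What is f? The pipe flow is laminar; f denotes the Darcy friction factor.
Formula: f = \frac{64}{Re}
f = 64/1220 = 0.05246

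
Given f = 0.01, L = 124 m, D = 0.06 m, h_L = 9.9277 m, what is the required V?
Formula: h_L = f \frac{L}{D} \frac{V^2}{2g}
Substituting knowns: 9.9277 = 0.01·(124/0.06)·V²/(2·9.81)
Solving for V: V = √(9.9277·2·9.81/(0.01·(124/0.06))) = 3.07 m/s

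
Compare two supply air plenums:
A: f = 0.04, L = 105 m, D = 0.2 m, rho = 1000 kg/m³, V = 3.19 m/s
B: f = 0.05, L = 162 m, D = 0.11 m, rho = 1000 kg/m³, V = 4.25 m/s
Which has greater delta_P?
delta_P(A) = 106.8 kPa, delta_P(B) = 665 kPa. Answer: B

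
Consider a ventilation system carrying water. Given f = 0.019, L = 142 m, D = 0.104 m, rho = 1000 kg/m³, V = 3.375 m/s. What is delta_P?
Formula: \Delta P = f \frac{L}{D} \frac{\rho V^2}{2}
delta_P = 0.019·(142/0.104)·0.5·1000·3.375²/1000 = 147.7 kPa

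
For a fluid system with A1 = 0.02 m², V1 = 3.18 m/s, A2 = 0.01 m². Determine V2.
Formula: V_2 = \frac{A_1 V_1}{A_2}
V2 = 0.02·3.18/0.01 = 6.36 m/s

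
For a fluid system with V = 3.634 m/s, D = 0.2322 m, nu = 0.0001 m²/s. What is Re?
Formula: Re = \frac{V D}{\nu}
Re = 3.634·0.2322/0.0001 = 8438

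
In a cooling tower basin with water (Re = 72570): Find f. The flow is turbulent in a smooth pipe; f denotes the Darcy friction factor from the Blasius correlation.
Formula: f = \frac{0.316}{Re^{0.25}}
f = 0.316/72570^0.25 = 0.01925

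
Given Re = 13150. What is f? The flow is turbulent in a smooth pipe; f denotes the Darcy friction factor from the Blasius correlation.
Formula: f = \frac{0.316}{Re^{0.25}}
f = 0.316/13150^0.25 = 0.02951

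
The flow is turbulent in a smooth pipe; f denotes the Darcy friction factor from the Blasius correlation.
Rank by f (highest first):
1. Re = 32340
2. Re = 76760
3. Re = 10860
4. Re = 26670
Case 1: f = 0.02356
Case 2: f = 0.01898
Case 3: f = 0.03095
Case 4: f = 0.02473
Ranking (highest first): 3, 4, 1, 2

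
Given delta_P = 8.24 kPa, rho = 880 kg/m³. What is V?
Formula: V = \sqrt{\frac{2 \Delta P}{\rho}}
V = √(2·(8.24·1000)/880) = 4.328 m/s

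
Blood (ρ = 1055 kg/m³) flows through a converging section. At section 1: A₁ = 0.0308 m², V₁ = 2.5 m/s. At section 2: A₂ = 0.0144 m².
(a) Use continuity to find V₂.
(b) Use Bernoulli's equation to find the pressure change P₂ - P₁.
(a) Continuity: A₁V₁=A₂V₂ -> V₂=A₁V₁/A₂=0.0308*2.5/0.0144=5.35 m/s
(b) Bernoulli: P₂-P₁=0.5*rho*(V₁^2-V₂^2)/1000=0.5*1055*(2.5^2-5.35^2)/1000=-11.8 kPa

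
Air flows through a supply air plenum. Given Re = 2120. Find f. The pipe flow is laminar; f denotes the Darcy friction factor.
Formula: f = \frac{64}{Re}
f = 64/2120 = 0.03019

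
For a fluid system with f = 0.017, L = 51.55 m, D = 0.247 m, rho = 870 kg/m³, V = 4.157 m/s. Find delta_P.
Formula: \Delta P = f \frac{L}{D} \frac{\rho V^2}{2}
delta_P = 0.017·(51.55/0.247)·0.5·870·4.157²/1000 = 26.67 kPa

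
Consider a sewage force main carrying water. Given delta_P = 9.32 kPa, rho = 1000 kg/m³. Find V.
Formula: V = \sqrt{\frac{2 \Delta P}{\rho}}
V = √(2·(9.32·1000)/1000) = 4.317 m/s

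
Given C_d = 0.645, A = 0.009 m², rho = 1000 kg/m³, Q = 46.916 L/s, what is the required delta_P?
Formula: Q = C_d A \sqrt{\frac{2 \Delta P}{\rho}}
Substituting knowns: 46.916 = 0.645·0.009·√(2·(delta_P·1000)/1000)·1000
Solving for delta_P: delta_P = ((46.916/1000)/(0.645·0.009))²·1000/2/1000 = 32.66 kPa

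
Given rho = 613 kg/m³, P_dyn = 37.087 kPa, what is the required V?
Formula: P_{dyn} = \frac{1}{2} \rho V^2
Substituting knowns: 37.087 = 0.5·613·V²/1000
Solving for V: V = √(2·(37.087·1000)/613) = 11 m/s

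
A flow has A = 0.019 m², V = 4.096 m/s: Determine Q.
Formula: Q = A V
Q = 0.019·4.096·1000 = 77.82 L/s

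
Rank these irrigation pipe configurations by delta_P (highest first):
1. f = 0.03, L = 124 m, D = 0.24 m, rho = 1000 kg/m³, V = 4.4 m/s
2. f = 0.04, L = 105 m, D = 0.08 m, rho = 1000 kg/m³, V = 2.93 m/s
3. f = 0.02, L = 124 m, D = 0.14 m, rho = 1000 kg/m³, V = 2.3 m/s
Case 1: delta_P = 150 kPa
Case 2: delta_P = 225.4 kPa
Case 3: delta_P = 46.85 kPa
Ranking (highest first): 2, 1, 3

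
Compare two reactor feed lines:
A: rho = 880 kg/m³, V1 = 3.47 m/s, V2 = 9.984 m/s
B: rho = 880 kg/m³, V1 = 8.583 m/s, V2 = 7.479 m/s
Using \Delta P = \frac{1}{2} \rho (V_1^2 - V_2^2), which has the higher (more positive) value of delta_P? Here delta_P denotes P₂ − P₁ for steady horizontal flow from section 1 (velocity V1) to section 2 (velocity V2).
delta_P(A) = -38.56 kPa, delta_P(B) = 7.802 kPa. Answer: B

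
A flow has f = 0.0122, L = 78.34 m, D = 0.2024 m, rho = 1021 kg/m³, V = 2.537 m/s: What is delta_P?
Formula: \Delta P = f \frac{L}{D} \frac{\rho V^2}{2}
delta_P = 0.0122·(78.34/0.2024)·0.5·1021·2.537²/1000 = 15.52 kPa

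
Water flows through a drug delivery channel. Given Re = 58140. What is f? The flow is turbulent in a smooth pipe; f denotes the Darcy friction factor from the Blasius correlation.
Formula: f = \frac{0.316}{Re^{0.25}}
f = 0.316/58140^0.25 = 0.02035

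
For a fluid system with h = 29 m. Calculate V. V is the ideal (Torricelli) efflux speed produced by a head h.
Formula: V = \sqrt{2 g h}
V = √(2·9.81·29) = 23.85 m/s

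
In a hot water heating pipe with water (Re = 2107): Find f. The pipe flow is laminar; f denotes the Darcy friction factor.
Formula: f = \frac{64}{Re}
f = 64/2107 = 0.03037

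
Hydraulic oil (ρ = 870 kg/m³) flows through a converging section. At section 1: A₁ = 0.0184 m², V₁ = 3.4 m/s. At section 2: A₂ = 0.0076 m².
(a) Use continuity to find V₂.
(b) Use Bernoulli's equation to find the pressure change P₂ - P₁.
(a) Continuity: A₁V₁=A₂V₂ -> V₂=A₁V₁/A₂=0.0184*3.4/0.0076=8.23 m/s
(b) Bernoulli: P₂-P₁=0.5*rho*(V₁^2-V₂^2)/1000=0.5*870*(3.4^2-8.23^2)/1000=-24.44 kPa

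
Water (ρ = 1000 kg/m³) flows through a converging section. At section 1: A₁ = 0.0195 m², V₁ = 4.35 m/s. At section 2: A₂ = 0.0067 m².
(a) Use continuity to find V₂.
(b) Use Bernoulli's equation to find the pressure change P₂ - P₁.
(a) Continuity: A₁V₁=A₂V₂ -> V₂=A₁V₁/A₂=0.0195*4.35/0.0067=12.66 m/s
(b) Bernoulli: P₂-P₁=0.5*rho*(V₁^2-V₂^2)/1000=0.5*1000*(4.35^2-12.66^2)/1000=-70.68 kPa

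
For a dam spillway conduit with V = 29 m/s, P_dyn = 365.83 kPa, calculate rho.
Formula: P_{dyn} = \frac{1}{2} \rho V^2
Substituting knowns: 365.83 = 0.5·rho·29²/1000
Solving for rho: rho = 2·(365.83·1000)/29² = 870 kg/m³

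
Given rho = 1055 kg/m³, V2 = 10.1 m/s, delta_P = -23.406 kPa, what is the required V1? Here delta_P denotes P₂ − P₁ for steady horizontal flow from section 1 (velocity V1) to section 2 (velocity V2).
Formula: \Delta P = \frac{1}{2} \rho (V_1^2 - V_2^2)
Substituting knowns: -23.406 = 0.5·1055·(V1² − 10.1²)/1000
Solving for V1: V1 = √(10.1² + 2·(-23.406·1000)/1055) = 7.592 m/s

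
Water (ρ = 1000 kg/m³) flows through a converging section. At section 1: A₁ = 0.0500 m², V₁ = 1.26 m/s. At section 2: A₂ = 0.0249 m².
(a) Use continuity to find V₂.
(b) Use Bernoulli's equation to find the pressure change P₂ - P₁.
(a) Continuity: A₁V₁=A₂V₂ -> V₂=A₁V₁/A₂=0.0500*1.26/0.0249=2.53 m/s
(b) Bernoulli: P₂-P₁=0.5*rho*(V₁^2-V₂^2)/1000=0.5*1000*(1.26^2-2.53^2)/1000=-2.407 kPa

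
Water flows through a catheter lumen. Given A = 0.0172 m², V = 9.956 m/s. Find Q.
Formula: Q = A V
Q = 0.0172·9.956·1000 = 171.2 L/s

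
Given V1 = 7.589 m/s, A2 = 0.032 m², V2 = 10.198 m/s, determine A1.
Formula: V_2 = \frac{A_1 V_1}{A_2}
Substituting knowns: 10.198 = A1·7.589/0.032
Solving for A1: A1 = 10.198·0.032/7.589 = 0.043 m²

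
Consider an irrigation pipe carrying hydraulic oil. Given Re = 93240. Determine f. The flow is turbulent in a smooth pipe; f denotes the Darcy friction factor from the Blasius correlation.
Formula: f = \frac{0.316}{Re^{0.25}}
f = 0.316/93240^0.25 = 0.01808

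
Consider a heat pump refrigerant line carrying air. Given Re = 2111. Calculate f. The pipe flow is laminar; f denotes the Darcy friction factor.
Formula: f = \frac{64}{Re}
f = 64/2111 = 0.03032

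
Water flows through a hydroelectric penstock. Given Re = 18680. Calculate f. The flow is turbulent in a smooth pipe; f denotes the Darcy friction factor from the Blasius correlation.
Formula: f = \frac{0.316}{Re^{0.25}}
f = 0.316/18680^0.25 = 0.02703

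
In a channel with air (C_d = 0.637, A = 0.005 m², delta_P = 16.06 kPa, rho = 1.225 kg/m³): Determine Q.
Formula: Q = C_d A \sqrt{\frac{2 \Delta P}{\rho}}
Q = 0.637·0.005·√(2·(16.06·1000)/1.225)·1000 = 515.7 L/s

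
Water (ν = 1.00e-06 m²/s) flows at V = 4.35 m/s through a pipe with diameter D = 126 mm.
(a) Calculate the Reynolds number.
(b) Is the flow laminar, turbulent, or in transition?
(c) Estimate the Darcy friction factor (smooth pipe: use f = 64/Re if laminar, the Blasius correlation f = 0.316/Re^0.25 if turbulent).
(a) Re = V·D/ν = 4.35·0.126/1.00e-06 = 548100
(b) Flow regime: turbulent (Re > 4000)
(c) Friction factor: f = 0.316/Re^0.25 = 0.316/548100^0.25 = 0.01161 (Blasius is strictly valid for Re ≲ 1e5; used here as the smooth-pipe estimate the problem specifies)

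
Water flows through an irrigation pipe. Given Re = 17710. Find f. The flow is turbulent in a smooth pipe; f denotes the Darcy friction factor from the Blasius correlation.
Formula: f = \frac{0.316}{Re^{0.25}}
f = 0.316/17710^0.25 = 0.02739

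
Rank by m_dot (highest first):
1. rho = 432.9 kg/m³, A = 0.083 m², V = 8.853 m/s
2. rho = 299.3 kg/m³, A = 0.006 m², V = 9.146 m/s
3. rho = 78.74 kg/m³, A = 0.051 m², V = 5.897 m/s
Case 1: m_dot = 318.1 kg/s
Case 2: m_dot = 16.42 kg/s
Case 3: m_dot = 23.68 kg/s
Ranking (highest first): 1, 3, 2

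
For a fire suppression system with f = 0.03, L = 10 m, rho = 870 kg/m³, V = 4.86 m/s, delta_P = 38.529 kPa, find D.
Formula: \Delta P = f \frac{L}{D} \frac{\rho V^2}{2}
Substituting knowns: 38.529 = 0.03·(10/D)·0.5·870·4.86²/1000
Solving for D: D = 0.03·10·0.5·870·4.86²/(38.529·1000) = 0.08 m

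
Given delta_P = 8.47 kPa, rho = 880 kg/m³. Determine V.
Formula: V = \sqrt{\frac{2 \Delta P}{\rho}}
V = √(2·(8.47·1000)/880) = 4.387 m/s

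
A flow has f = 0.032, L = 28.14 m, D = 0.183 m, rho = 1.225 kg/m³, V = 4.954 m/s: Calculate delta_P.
Formula: \Delta P = f \frac{L}{D} \frac{\rho V^2}{2}
delta_P = 0.032·(28.14/0.183)·0.5·1.225·4.954²/1000 = 0.07397 kPa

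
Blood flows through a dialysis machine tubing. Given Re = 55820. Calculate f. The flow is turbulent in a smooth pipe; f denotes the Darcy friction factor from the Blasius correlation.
Formula: f = \frac{0.316}{Re^{0.25}}
f = 0.316/55820^0.25 = 0.02056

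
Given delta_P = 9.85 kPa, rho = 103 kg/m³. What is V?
Formula: V = \sqrt{\frac{2 \Delta P}{\rho}}
V = √(2·(9.85·1000)/103) = 13.83 m/s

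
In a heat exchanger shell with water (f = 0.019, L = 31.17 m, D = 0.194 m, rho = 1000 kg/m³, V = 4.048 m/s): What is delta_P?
Formula: \Delta P = f \frac{L}{D} \frac{\rho V^2}{2}
delta_P = 0.019·(31.17/0.194)·0.5·1000·4.048²/1000 = 25.01 kPa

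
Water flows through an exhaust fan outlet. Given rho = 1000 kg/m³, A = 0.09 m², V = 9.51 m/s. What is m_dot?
Formula: \dot{m} = \rho A V
m_dot = 1000·0.09·9.51 = 855.9 kg/s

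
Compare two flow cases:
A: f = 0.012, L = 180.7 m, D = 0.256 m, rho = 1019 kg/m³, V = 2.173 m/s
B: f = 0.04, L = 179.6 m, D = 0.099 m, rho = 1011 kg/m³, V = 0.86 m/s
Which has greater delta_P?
delta_P(A) = 20.38 kPa, delta_P(B) = 27.13 kPa. Answer: B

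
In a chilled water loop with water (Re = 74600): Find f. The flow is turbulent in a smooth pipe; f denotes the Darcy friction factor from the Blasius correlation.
Formula: f = \frac{0.316}{Re^{0.25}}
f = 0.316/74600^0.25 = 0.01912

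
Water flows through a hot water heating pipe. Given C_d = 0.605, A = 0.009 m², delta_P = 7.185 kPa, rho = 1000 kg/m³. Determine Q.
Formula: Q = C_d A \sqrt{\frac{2 \Delta P}{\rho}}
Q = 0.605·0.009·√(2·(7.185·1000)/1000)·1000 = 20.64 L/s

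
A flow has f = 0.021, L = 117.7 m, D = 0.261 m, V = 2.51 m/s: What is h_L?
Formula: h_L = f \frac{L}{D} \frac{V^2}{2g}
h_L = 0.021·(117.7/0.261)·2.51²/(2·9.81) = 3.041 m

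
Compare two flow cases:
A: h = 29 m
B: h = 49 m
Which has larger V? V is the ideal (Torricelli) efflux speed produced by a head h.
V(A) = 23.85 m/s, V(B) = 31.01 m/s. Answer: B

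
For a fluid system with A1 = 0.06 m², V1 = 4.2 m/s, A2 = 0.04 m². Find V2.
Formula: V_2 = \frac{A_1 V_1}{A_2}
V2 = 0.06·4.2/0.04 = 6.3 m/s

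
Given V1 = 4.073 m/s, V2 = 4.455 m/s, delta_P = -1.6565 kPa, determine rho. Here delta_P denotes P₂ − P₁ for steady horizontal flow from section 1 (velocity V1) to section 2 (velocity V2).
Formula: \Delta P = \frac{1}{2} \rho (V_1^2 - V_2^2)
Substituting knowns: -1.6565 = 0.5·rho·(4.073² − 4.455²)/1000
Solving for rho: rho = 2·(-1.6565·1000)/(4.073² − 4.455²) = 1017 kg/m³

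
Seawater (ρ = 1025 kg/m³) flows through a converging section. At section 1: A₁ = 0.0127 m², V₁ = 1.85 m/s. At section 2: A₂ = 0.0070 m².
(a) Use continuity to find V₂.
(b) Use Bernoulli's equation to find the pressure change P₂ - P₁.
(a) Continuity: A₁V₁=A₂V₂ -> V₂=A₁V₁/A₂=0.0127*1.85/0.0070=3.36 m/s
(b) Bernoulli: P₂-P₁=0.5*rho*(V₁^2-V₂^2)/1000=0.5*1025*(1.85^2-3.36^2)/1000=-4.032 kPa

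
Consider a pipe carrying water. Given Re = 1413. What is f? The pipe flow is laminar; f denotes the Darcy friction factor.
Formula: f = \frac{64}{Re}
f = 64/1413 = 0.04529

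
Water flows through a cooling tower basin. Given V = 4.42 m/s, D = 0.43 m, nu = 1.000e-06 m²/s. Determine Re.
Formula: Re = \frac{V D}{\nu}
Re = 4.42·0.43/1.000e-06 = 1.901e+06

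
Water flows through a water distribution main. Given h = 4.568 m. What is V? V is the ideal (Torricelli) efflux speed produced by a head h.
Formula: V = \sqrt{2 g h}
V = √(2·9.81·4.568) = 9.467 m/s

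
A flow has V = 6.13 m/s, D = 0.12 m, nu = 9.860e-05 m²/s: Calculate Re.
Formula: Re = \frac{V D}{\nu}
Re = 6.13·0.12/9.860e-05 = 7460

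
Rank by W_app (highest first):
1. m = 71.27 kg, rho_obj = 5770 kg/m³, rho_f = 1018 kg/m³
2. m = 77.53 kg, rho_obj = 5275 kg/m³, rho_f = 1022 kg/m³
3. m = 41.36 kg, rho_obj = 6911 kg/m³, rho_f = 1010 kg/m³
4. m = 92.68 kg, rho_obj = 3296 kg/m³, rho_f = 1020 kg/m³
Case 1: W_app = 575.8 N
Case 2: W_app = 613.2 N
Case 3: W_app = 346.4 N
Case 4: W_app = 627.8 N
Ranking (highest first): 4, 2, 1, 3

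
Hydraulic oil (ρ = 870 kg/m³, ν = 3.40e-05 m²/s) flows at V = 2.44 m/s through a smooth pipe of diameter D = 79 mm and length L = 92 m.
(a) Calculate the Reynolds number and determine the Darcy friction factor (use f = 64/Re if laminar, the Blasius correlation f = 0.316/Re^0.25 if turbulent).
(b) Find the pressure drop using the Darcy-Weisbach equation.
(a) Re = V·D/ν = 2.44·0.079/3.40e-05 = 5669.4 → turbulent (Re > 4000); f = 0.316/Re^0.25 = 0.316/5669.4^0.25 = 0.036417
(b) Darcy-Weisbach: ΔP = f·(L/D)·½ρV²/1000 = 0.036417·(92/0.079)·½·870·2.44²/1000 = 109.8 kPa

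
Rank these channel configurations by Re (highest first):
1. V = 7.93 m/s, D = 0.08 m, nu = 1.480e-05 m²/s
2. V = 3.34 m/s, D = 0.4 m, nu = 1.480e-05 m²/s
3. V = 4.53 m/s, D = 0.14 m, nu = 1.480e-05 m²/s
Case 1: Re = 42865
Case 2: Re = 90270
Case 3: Re = 42851
Ranking (highest first): 2, 1, 3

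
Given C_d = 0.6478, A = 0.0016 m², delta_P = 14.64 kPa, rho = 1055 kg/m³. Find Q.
Formula: Q = C_d A \sqrt{\frac{2 \Delta P}{\rho}}
Q = 0.6478·0.0016·√(2·(14.64·1000)/1055)·1000 = 5.46 L/s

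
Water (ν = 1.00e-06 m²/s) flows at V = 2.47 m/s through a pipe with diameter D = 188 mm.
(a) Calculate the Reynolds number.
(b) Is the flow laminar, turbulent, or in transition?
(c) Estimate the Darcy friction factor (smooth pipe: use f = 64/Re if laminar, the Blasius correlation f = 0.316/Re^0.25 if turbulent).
(a) Re = V·D/ν = 2.47·0.188/1.00e-06 = 464360
(b) Flow regime: turbulent (Re > 4000)
(c) Friction factor: f = 0.316/Re^0.25 = 0.316/464360^0.25 = 0.01211 (Blasius is strictly valid for Re ≲ 1e5; used here as the smooth-pipe estimate the problem specifies)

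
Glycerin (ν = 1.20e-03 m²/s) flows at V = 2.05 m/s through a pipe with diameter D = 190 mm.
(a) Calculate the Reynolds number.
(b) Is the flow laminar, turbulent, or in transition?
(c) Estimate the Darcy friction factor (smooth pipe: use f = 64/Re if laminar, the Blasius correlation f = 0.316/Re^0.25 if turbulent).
(a) Re = V·D/ν = 2.05·0.19/1.20e-03 = 324.58
(b) Flow regime: laminar (Re < 2300)
(c) Friction factor: f = 64/Re = 64/324.58 = 0.1972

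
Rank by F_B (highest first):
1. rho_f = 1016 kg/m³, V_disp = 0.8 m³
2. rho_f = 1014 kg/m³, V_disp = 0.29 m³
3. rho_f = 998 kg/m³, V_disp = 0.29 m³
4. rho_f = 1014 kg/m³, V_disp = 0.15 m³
Case 1: F_B = 7974 N
Case 2: F_B = 2885 N
Case 3: F_B = 2839 N
Case 4: F_B = 1492 N
Ranking (highest first): 1, 2, 3, 4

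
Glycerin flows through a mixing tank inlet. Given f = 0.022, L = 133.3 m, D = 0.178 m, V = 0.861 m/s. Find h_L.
Formula: h_L = f \frac{L}{D} \frac{V^2}{2g}
h_L = 0.022·(133.3/0.178)·0.861²/(2·9.81) = 0.6225 m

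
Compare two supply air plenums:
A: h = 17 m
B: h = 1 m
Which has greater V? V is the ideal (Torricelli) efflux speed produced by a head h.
V(A) = 18.26 m/s, V(B) = 4.429 m/s. Answer: A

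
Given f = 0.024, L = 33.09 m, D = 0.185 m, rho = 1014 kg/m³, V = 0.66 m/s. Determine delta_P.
Formula: \Delta P = f \frac{L}{D} \frac{\rho V^2}{2}
delta_P = 0.024·(33.09/0.185)·0.5·1014·0.66²/1000 = 0.9481 kPa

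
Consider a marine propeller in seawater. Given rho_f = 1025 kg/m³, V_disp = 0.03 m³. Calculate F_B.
Formula: F_B = \rho_f g V_{disp}
F_B = 1025·9.81·0.03 = 301.7 N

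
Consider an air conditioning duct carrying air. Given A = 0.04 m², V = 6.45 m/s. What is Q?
Formula: Q = A V
Q = 0.04·6.45·1000 = 258 L/s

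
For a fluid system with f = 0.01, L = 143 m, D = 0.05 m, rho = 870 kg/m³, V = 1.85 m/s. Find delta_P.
Formula: \Delta P = f \frac{L}{D} \frac{\rho V^2}{2}
delta_P = 0.01·(143/0.05)·0.5·870·1.85²/1000 = 42.58 kPa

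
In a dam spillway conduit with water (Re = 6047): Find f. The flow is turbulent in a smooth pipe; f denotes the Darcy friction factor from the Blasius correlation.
Formula: f = \frac{0.316}{Re^{0.25}}
f = 0.316/6047^0.25 = 0.03583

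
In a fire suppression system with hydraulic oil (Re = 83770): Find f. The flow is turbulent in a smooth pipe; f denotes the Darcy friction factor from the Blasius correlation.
Formula: f = \frac{0.316}{Re^{0.25}}
f = 0.316/83770^0.25 = 0.01857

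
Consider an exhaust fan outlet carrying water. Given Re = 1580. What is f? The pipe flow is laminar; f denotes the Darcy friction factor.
Formula: f = \frac{64}{Re}
f = 64/1580 = 0.04051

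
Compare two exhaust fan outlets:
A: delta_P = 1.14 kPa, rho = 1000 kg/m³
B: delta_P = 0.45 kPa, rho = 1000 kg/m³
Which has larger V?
V(A) = 1.51 m/s, V(B) = 0.9487 m/s. Answer: A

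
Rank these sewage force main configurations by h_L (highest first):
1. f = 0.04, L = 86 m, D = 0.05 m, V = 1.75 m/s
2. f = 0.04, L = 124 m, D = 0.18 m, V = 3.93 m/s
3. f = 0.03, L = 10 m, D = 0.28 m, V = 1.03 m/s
Case 1: h_L = 10.74 m
Case 2: h_L = 21.69 m
Case 3: h_L = 0.05793 m
Ranking (highest first): 2, 1, 3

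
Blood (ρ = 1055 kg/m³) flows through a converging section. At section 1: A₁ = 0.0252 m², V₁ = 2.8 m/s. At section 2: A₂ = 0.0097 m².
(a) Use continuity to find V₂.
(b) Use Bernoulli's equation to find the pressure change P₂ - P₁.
(a) Continuity: A₁V₁=A₂V₂ -> V₂=A₁V₁/A₂=0.0252*2.8/0.0097=7.27 m/s
(b) Bernoulli: P₂-P₁=0.5*rho*(V₁^2-V₂^2)/1000=0.5*1055*(2.8^2-7.27^2)/1000=-23.74 kPa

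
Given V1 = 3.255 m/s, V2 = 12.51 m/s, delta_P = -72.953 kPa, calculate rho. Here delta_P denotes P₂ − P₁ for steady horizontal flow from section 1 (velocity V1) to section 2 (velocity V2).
Formula: \Delta P = \frac{1}{2} \rho (V_1^2 - V_2^2)
Substituting knowns: -72.953 = 0.5·rho·(3.255² − 12.51²)/1000
Solving for rho: rho = 2·(-72.953·1000)/(3.255² − 12.51²) = 1000 kg/m³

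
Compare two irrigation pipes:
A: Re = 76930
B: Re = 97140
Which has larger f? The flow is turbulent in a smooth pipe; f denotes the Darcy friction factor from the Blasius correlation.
f(A) = 0.01897, f(B) = 0.0179. Answer: A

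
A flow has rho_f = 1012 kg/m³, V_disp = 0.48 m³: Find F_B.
Formula: F_B = \rho_f g V_{disp}
F_B = 1012·9.81·0.48 = 4765 N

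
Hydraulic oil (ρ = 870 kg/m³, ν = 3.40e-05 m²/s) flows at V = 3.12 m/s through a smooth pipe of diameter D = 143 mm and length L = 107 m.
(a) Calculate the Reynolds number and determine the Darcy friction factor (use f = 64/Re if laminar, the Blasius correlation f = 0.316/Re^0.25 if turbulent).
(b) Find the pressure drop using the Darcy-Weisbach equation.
(a) Re = V·D/ν = 3.12·0.143/3.40e-05 = 13122 → turbulent (Re > 4000); f = 0.316/Re^0.25 = 0.316/13122^0.25 = 0.029525
(b) Darcy-Weisbach: ΔP = f·(L/D)·½ρV²/1000 = 0.029525·(107/0.143)·½·870·3.12²/1000 = 93.55 kPa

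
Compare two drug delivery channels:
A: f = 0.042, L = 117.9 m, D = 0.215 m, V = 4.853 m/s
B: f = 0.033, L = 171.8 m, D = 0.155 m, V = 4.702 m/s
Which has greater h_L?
h_L(A) = 27.65 m, h_L(B) = 41.22 m. Answer: B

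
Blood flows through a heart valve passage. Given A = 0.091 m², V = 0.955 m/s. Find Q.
Formula: Q = A V
Q = 0.091·0.955·1000 = 86.91 L/s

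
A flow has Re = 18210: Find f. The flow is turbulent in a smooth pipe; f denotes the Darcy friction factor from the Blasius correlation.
Formula: f = \frac{0.316}{Re^{0.25}}
f = 0.316/18210^0.25 = 0.0272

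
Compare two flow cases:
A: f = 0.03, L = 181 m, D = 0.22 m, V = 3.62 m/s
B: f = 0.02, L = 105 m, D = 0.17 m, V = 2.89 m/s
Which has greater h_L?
h_L(A) = 16.49 m, h_L(B) = 5.259 m. Answer: A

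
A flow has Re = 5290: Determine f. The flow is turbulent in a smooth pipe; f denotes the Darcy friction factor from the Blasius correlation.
Formula: f = \frac{0.316}{Re^{0.25}}
f = 0.316/5290^0.25 = 0.03705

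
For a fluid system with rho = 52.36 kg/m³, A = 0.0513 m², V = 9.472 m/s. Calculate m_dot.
Formula: \dot{m} = \rho A V
m_dot = 52.36·0.0513·9.472 = 25.44 kg/s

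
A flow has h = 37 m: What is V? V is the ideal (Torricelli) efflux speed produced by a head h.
Formula: V = \sqrt{2 g h}
V = √(2·9.81·37) = 26.94 m/s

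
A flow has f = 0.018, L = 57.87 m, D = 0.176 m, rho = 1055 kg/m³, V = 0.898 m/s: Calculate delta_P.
Formula: \Delta P = f \frac{L}{D} \frac{\rho V^2}{2}
delta_P = 0.018·(57.87/0.176)·0.5·1055·0.898²/1000 = 2.518 kPa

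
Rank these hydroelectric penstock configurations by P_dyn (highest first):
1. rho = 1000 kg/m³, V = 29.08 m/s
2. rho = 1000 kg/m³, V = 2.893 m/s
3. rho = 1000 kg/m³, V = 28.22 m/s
Case 1: P_dyn = 422.8 kPa
Case 2: P_dyn = 4.185 kPa
Case 3: P_dyn = 398.2 kPa
Ranking (highest first): 1, 3, 2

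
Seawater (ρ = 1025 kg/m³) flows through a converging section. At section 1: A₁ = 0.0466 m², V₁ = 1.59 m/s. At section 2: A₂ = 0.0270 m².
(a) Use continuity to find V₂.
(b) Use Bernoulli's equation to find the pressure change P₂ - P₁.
(a) Continuity: A₁V₁=A₂V₂ -> V₂=A₁V₁/A₂=0.0466*1.59/0.0270=2.74 m/s
(b) Bernoulli: P₂-P₁=0.5*rho*(V₁^2-V₂^2)/1000=0.5*1025*(1.59^2-2.74^2)/1000=-2.552 kPa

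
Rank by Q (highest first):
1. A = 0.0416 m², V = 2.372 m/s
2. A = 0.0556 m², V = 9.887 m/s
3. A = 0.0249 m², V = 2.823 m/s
Case 1: Q = 98.68 L/s
Case 2: Q = 549.7 L/s
Case 3: Q = 70.29 L/s
Ranking (highest first): 2, 1, 3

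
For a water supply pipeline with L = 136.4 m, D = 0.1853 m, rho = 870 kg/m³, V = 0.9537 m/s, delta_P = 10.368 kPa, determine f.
Formula: \Delta P = f \frac{L}{D} \frac{\rho V^2}{2}
Substituting knowns: 10.368 = f·(136.4/0.1853)·0.5·870·0.9537²/1000
Solving for f: f = (10.368·1000)/((136.4/0.1853)·0.5·870·0.9537²) = 0.0356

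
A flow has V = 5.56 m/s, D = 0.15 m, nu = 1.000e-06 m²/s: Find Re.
Formula: Re = \frac{V D}{\nu}
Re = 5.56·0.15/1.000e-06 = 834000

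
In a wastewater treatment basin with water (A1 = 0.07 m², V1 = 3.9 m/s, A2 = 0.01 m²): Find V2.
Formula: V_2 = \frac{A_1 V_1}{A_2}
V2 = 0.07·3.9/0.01 = 27.3 m/s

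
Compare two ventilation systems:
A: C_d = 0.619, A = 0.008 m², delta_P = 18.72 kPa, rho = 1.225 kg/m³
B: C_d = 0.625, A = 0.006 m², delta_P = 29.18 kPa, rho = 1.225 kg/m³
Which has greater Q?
Q(A) = 865.7 L/s, Q(B) = 818.5 L/s. Answer: A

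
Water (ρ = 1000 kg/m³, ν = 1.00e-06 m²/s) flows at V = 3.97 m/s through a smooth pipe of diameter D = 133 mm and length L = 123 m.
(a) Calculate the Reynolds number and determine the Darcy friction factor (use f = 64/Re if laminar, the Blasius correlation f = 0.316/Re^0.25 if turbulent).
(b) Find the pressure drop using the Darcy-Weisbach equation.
(a) Re = V·D/ν = 3.97·0.133/1.00e-06 = 528010 → turbulent (Re > 4000); f = 0.316/Re^0.25 = 0.316/528010^0.25 = 0.011723 (Blasius is strictly valid for Re ≲ 1e5; used here as the smooth-pipe estimate the problem specifies)
(b) Darcy-Weisbach: ΔP = f·(L/D)·½ρV²/1000 = 0.011723·(123/0.133)·½·1000·3.97²/1000 = 85.44 kPa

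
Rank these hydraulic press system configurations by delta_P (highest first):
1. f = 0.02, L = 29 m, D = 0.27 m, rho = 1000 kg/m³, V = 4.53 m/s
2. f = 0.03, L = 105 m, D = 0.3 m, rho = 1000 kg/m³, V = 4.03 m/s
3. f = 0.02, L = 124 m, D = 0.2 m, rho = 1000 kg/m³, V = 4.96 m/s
Case 1: delta_P = 22.04 kPa
Case 2: delta_P = 85.26 kPa
Case 3: delta_P = 152.5 kPa
Ranking (highest first): 3, 2, 1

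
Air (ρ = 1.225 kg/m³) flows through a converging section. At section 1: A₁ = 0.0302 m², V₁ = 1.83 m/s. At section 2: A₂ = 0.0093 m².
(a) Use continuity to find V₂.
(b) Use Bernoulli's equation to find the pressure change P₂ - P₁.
(a) Continuity: A₁V₁=A₂V₂ -> V₂=A₁V₁/A₂=0.0302*1.83/0.0093=5.94 m/s
(b) Bernoulli: P₂-P₁=0.5*rho*(V₁^2-V₂^2)/1000=0.5*1.225*(1.83^2-5.94^2)/1000=-0.01956 kPa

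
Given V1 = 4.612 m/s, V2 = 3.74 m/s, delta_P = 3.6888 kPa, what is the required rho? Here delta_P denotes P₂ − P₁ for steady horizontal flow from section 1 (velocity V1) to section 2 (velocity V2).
Formula: \Delta P = \frac{1}{2} \rho (V_1^2 - V_2^2)
Substituting knowns: 3.6888 = 0.5·rho·(4.612² − 3.74²)/1000
Solving for rho: rho = 2·(3.6888·1000)/(4.612² − 3.74²) = 1013 kg/m³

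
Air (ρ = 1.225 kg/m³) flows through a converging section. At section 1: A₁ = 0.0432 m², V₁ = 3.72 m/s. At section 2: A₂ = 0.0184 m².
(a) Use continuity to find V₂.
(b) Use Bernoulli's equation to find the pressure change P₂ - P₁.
(a) Continuity: A₁V₁=A₂V₂ -> V₂=A₁V₁/A₂=0.0432*3.72/0.0184=8.73 m/s
(b) Bernoulli: P₂-P₁=0.5*rho*(V₁^2-V₂^2)/1000=0.5*1.225*(3.72^2-8.73^2)/1000=-0.0382 kPa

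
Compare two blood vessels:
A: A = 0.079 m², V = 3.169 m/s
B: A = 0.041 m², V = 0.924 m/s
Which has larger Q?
Q(A) = 250.4 L/s, Q(B) = 37.88 L/s. Answer: A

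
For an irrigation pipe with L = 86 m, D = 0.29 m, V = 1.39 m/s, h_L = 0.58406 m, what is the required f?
Formula: h_L = f \frac{L}{D} \frac{V^2}{2g}
Substituting knowns: 0.58406 = f·(86/0.29)·1.39²/(2·9.81)
Solving for f: f = 0.58406·2·9.81/((86/0.29)·1.39²) = 0.02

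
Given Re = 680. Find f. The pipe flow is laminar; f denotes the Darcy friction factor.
Formula: f = \frac{64}{Re}
f = 64/680 = 0.09412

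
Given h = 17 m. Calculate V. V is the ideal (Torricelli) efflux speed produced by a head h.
Formula: V = \sqrt{2 g h}
V = √(2·9.81·17) = 18.26 m/s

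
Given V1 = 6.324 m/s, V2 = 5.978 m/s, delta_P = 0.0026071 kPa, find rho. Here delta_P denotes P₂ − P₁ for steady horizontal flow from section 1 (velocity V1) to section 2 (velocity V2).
Formula: \Delta P = \frac{1}{2} \rho (V_1^2 - V_2^2)
Substituting knowns: 0.0026071 = 0.5·rho·(6.324² − 5.978²)/1000
Solving for rho: rho = 2·(0.0026071·1000)/(6.324² − 5.978²) = 1.225 kg/m³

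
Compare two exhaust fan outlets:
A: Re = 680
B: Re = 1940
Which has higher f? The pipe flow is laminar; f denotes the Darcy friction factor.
f(A) = 0.09412, f(B) = 0.03299. Answer: A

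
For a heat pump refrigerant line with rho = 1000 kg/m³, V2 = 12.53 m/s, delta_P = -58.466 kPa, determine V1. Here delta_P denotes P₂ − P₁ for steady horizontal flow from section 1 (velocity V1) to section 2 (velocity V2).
Formula: \Delta P = \frac{1}{2} \rho (V_1^2 - V_2^2)
Substituting knowns: -58.466 = 0.5·1000·(V1² − 12.53²)/1000
Solving for V1: V1 = √(12.53² + 2·(-58.466·1000)/1000) = 6.33 m/s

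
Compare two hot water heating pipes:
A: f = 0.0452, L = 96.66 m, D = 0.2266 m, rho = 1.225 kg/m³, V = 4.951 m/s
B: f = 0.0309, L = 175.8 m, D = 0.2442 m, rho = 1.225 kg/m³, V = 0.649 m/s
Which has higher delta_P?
delta_P(A) = 0.2895 kPa, delta_P(B) = 0.005739 kPa. Answer: A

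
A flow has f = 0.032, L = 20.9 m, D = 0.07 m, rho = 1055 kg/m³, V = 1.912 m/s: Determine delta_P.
Formula: \Delta P = f \frac{L}{D} \frac{\rho V^2}{2}
delta_P = 0.032·(20.9/0.07)·0.5·1055·1.912²/1000 = 18.42 kPa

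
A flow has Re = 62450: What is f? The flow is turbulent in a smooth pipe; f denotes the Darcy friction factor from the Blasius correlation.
Formula: f = \frac{0.316}{Re^{0.25}}
f = 0.316/62450^0.25 = 0.01999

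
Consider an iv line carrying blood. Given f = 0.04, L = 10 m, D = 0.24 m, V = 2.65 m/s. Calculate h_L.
Formula: h_L = f \frac{L}{D} \frac{V^2}{2g}
h_L = 0.04·(10/0.24)·2.65²/(2·9.81) = 0.5965 m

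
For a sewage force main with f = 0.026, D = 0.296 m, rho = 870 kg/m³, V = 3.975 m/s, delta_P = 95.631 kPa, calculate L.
Formula: \Delta P = f \frac{L}{D} \frac{\rho V^2}{2}
Substituting knowns: 95.631 = 0.026·(L/0.296)·0.5·870·3.975²/1000
Solving for L: L = (95.631·1000)·0.296/(0.026·0.5·870·3.975²) = 158.4 m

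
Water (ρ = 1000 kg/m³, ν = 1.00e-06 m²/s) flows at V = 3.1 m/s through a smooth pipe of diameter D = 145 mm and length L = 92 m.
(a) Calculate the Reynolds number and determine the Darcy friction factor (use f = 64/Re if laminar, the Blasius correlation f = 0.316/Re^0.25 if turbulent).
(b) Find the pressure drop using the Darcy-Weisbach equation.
(a) Re = V·D/ν = 3.1·0.145/1.00e-06 = 449500 → turbulent (Re > 4000); f = 0.316/Re^0.25 = 0.316/449500^0.25 = 0.012204 (Blasius is strictly valid for Re ≲ 1e5; used here as the smooth-pipe estimate the problem specifies)
(b) Darcy-Weisbach: ΔP = f·(L/D)·½ρV²/1000 = 0.012204·(92/0.145)·½·1000·3.1²/1000 = 37.21 kPa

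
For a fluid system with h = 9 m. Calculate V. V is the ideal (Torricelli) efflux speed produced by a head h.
Formula: V = \sqrt{2 g h}
V = √(2·9.81·9) = 13.29 m/s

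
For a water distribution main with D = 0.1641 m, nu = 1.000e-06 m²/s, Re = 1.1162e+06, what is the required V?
Formula: Re = \frac{V D}{\nu}
Substituting knowns: 1.1162e+06 = V·0.1641/1.000e-06
Solving for V: V = 1.1162e+06·1.000e-06/0.1641 = 6.802 m/s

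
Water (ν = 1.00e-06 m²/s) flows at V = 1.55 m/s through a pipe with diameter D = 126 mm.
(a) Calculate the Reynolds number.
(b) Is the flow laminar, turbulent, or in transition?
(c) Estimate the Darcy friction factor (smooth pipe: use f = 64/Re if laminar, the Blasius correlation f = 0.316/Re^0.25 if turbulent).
(a) Re = V·D/ν = 1.55·0.126/1.00e-06 = 195300
(b) Flow regime: turbulent (Re > 4000)
(c) Friction factor: f = 0.316/Re^0.25 = 0.316/195300^0.25 = 0.01503 (Blasius is strictly valid for Re ≲ 1e5; used here as the smooth-pipe estimate the problem specifies)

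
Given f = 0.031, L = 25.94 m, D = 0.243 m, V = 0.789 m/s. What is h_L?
Formula: h_L = f \frac{L}{D} \frac{V^2}{2g}
h_L = 0.031·(25.94/0.243)·0.789²/(2·9.81) = 0.105 m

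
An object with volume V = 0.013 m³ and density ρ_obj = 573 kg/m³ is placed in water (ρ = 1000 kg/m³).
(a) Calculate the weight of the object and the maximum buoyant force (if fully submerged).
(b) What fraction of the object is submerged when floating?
(a) W=rho_obj*g*V=573*9.81*0.013=73.1 N; F_B(max)=rho*g*V=1000*9.81*0.013=127.5 N
(b) Floating fraction=rho_obj/rho=573/1000=0.573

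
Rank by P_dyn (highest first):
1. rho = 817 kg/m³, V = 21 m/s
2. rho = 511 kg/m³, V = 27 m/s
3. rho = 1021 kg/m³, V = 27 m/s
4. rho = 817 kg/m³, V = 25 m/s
Case 1: P_dyn = 180.1 kPa
Case 2: P_dyn = 186.3 kPa
Case 3: P_dyn = 372.2 kPa
Case 4: P_dyn = 255.3 kPa
Ranking (highest first): 3, 4, 2, 1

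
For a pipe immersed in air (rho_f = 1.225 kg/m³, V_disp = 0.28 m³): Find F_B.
Formula: F_B = \rho_f g V_{disp}
F_B = 1.225·9.81·0.28 = 3.365 N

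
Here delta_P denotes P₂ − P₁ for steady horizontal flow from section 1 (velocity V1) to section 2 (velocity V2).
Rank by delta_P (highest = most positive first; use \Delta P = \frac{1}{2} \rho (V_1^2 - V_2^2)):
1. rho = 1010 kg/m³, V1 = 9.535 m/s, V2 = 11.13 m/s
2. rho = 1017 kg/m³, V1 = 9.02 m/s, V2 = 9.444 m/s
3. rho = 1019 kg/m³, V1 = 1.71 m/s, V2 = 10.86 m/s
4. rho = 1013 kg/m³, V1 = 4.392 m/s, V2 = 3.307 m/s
Case 1: delta_P = -16.65 kPa
Case 2: delta_P = -3.981 kPa
Case 3: delta_P = -58.6 kPa
Case 4: delta_P = 4.231 kPa
Ranking (highest first): 4, 2, 1, 3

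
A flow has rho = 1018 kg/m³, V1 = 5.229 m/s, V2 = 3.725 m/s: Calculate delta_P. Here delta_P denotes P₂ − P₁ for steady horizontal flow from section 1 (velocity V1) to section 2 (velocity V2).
Formula: \Delta P = \frac{1}{2} \rho (V_1^2 - V_2^2)
delta_P = 0.5·1018·(5.229² − 3.725²)/1000 = 6.855 kPa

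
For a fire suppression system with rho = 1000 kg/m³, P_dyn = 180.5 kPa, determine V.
Formula: P_{dyn} = \frac{1}{2} \rho V^2
Substituting knowns: 180.5 = 0.5·1000·V²/1000
Solving for V: V = √(2·(180.5·1000)/1000) = 19 m/s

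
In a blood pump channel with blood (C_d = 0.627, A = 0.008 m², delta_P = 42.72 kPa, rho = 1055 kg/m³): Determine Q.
Formula: Q = C_d A \sqrt{\frac{2 \Delta P}{\rho}}
Q = 0.627·0.008·√(2·(42.72·1000)/1055)·1000 = 45.14 L/s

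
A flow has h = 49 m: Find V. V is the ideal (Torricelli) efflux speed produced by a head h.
Formula: V = \sqrt{2 g h}
V = √(2·9.81·49) = 31.01 m/s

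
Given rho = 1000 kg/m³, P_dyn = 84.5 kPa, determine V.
Formula: P_{dyn} = \frac{1}{2} \rho V^2
Substituting knowns: 84.5 = 0.5·1000·V²/1000
Solving for V: V = √(2·(84.5·1000)/1000) = 13 m/s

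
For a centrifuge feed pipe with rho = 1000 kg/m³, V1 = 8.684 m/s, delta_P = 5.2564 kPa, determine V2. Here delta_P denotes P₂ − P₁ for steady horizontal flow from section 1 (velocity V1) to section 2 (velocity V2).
Formula: \Delta P = \frac{1}{2} \rho (V_1^2 - V_2^2)
Substituting knowns: 5.2564 = 0.5·1000·(8.684² − V2²)/1000
Solving for V2: V2 = √(8.684² − 2·(5.2564·1000)/1000) = 8.056 m/s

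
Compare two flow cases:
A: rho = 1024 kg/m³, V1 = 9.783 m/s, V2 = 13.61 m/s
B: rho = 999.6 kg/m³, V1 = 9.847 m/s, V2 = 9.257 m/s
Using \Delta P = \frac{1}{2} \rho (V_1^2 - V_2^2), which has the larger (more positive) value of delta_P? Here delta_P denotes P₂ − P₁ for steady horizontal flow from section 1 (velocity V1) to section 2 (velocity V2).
delta_P(A) = -45.84 kPa, delta_P(B) = 5.633 kPa. Answer: B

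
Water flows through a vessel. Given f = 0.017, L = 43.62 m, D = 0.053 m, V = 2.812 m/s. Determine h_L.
Formula: h_L = f \frac{L}{D} \frac{V^2}{2g}
h_L = 0.017·(43.62/0.053)·2.812²/(2·9.81) = 5.639 m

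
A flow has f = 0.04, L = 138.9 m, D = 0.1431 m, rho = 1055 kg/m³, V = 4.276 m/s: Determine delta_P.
Formula: \Delta P = f \frac{L}{D} \frac{\rho V^2}{2}
delta_P = 0.04·(138.9/0.1431)·0.5·1055·4.276²/1000 = 374.5 kPa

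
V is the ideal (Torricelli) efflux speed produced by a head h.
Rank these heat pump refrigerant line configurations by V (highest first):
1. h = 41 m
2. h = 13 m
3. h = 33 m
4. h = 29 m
Case 1: V = 28.36 m/s
Case 2: V = 15.97 m/s
Case 3: V = 25.45 m/s
Case 4: V = 23.85 m/s
Ranking (highest first): 1, 3, 4, 2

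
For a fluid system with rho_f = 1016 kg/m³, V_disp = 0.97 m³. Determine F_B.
Formula: F_B = \rho_f g V_{disp}
F_B = 1016·9.81·0.97 = 9668 N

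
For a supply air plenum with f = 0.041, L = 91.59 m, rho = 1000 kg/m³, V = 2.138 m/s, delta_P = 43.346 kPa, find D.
Formula: \Delta P = f \frac{L}{D} \frac{\rho V^2}{2}
Substituting knowns: 43.346 = 0.041·(91.59/D)·0.5·1000·2.138²/1000
Solving for D: D = 0.041·91.59·0.5·1000·2.138²/(43.346·1000) = 0.198 m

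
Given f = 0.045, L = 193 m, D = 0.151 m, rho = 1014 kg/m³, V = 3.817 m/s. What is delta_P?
Formula: \Delta P = f \frac{L}{D} \frac{\rho V^2}{2}
delta_P = 0.045·(193/0.151)·0.5·1014·3.817²/1000 = 424.9 kPa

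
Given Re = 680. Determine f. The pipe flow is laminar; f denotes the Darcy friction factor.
Formula: f = \frac{64}{Re}
f = 64/680 = 0.09412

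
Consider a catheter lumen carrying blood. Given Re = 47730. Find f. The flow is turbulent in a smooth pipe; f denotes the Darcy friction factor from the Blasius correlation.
Formula: f = \frac{0.316}{Re^{0.25}}
f = 0.316/47730^0.25 = 0.02138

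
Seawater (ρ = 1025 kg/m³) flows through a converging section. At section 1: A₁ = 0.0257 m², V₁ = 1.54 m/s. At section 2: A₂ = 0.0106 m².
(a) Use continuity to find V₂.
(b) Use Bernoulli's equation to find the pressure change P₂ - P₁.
(a) Continuity: A₁V₁=A₂V₂ -> V₂=A₁V₁/A₂=0.0257*1.54/0.0106=3.73 m/s
(b) Bernoulli: P₂-P₁=0.5*rho*(V₁^2-V₂^2)/1000=0.5*1025*(1.54^2-3.73^2)/1000=-5.915 kPa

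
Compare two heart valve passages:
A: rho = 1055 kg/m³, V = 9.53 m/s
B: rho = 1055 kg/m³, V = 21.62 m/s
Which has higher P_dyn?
P_dyn(A) = 47.91 kPa, P_dyn(B) = 246.6 kPa. Answer: B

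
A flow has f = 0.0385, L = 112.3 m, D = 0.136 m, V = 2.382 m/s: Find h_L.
Formula: h_L = f \frac{L}{D} \frac{V^2}{2g}
h_L = 0.0385·(112.3/0.136)·2.382²/(2·9.81) = 9.194 m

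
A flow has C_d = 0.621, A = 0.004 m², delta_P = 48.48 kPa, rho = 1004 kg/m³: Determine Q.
Formula: Q = C_d A \sqrt{\frac{2 \Delta P}{\rho}}
Q = 0.621·0.004·√(2·(48.48·1000)/1004)·1000 = 24.41 L/s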